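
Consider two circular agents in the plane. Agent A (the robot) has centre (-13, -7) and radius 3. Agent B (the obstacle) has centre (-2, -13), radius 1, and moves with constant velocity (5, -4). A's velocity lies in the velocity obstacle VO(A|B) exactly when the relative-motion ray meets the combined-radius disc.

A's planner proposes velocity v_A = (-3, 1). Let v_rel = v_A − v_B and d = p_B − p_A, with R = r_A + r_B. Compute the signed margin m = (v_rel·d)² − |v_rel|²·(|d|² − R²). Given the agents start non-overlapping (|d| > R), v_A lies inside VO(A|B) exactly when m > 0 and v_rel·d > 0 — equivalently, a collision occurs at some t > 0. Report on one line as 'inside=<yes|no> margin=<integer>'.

d = (11, -6),  |d|² = 157;  R = 3+1 = 4,  c = 157−4² = 141
v_rel = (-8, 5),  |v_rel|² = 89;  v_rel·d = (-8)·(11) + (5)·(-6) = -118
89·t² + 236·t + 141 = 0  ⇒  m = (-118)² − 89·141 = 1375
m = 1375 > 0,  v_rel·d = -118 < 0  ⇒  outside

inside=no margin=1375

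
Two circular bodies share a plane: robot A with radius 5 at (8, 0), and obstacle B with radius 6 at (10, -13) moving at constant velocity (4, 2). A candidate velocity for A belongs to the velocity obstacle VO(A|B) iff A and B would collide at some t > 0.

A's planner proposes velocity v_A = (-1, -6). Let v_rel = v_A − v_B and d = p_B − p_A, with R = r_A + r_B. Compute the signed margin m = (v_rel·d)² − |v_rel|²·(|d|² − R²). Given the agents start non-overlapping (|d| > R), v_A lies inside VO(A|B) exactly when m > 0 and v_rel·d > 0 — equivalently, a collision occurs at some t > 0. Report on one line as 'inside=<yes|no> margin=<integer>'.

d = (2, -13),  |d|² = 173;  R = 5+6 = 11,  c = 173−11² = 52
v_rel = (-5, -8),  |v_rel|² = 89;  v_rel·d = (-5)·(2) + (-8)·(-13) = 94
89·t² − 188·t + 52 = 0  ⇒  m = 94² − 89·52 = 4208
m = 4208 > 0,  v_rel·d = 94 > 0  ⇒  inside

inside=yes margin=4208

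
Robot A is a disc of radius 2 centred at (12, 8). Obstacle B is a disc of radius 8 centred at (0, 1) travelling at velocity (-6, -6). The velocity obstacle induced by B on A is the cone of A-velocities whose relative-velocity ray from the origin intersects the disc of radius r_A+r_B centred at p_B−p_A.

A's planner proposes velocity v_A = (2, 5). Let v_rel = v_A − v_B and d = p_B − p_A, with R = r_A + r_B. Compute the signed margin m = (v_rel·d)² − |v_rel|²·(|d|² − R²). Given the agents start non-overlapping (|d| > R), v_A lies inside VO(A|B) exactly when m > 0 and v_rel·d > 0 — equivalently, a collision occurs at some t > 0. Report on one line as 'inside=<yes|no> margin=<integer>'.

d = (-12, -7),  |d|² = 193;  R = 2+8 = 10,  c = 193−10² = 93
v_rel = (8, 11),  |v_rel|² = 185;  v_rel·d = (8)·(-12) + (11)·(-7) = -173
185·t² + 346·t + 93 = 0  ⇒  m = (-173)² − 185·93 = 12724
m = 12724 > 0,  v_rel·d = -173 < 0  ⇒  outside

inside=no margin=12724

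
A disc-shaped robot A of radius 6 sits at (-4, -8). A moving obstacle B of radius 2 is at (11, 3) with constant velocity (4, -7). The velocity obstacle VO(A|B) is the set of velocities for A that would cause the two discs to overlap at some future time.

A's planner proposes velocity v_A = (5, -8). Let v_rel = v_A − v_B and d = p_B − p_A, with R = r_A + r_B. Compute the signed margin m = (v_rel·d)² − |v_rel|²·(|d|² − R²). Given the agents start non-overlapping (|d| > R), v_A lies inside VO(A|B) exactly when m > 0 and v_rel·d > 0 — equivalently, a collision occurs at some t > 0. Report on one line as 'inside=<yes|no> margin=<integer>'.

d = (15, 11),  |d|² = 346;  R = 6+2 = 8,  c = 346−8² = 282
v_rel = (1, -1),  |v_rel|² = 2;  v_rel·d = (1)·(15) + (-1)·(11) = 4
2·t² − 8·t + 282 = 0  ⇒  m = 4² − 2·282 = -548
m = -548 < 0,  v_rel·d = 4 > 0  ⇒  outside

inside=no margin=-548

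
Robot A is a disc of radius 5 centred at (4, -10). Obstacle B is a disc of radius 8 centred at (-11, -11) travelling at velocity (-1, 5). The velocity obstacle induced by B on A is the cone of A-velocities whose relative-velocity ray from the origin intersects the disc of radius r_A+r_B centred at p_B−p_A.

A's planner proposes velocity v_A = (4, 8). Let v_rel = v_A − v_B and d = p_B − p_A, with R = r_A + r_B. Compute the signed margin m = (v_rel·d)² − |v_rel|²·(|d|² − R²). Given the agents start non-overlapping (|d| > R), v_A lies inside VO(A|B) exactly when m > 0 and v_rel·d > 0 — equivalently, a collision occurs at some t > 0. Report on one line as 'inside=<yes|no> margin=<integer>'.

d = (-15, -1),  |d|² = 226;  R = 5+8 = 13,  c = 226−13² = 57
v_rel = (5, 3),  |v_rel|² = 34;  v_rel·d = (5)·(-15) + (3)·(-1) = -78
34·t² + 156·t + 57 = 0  ⇒  m = (-78)² − 34·57 = 4146
m = 4146 > 0,  v_rel·d = -78 < 0  ⇒  outside

inside=no margin=4146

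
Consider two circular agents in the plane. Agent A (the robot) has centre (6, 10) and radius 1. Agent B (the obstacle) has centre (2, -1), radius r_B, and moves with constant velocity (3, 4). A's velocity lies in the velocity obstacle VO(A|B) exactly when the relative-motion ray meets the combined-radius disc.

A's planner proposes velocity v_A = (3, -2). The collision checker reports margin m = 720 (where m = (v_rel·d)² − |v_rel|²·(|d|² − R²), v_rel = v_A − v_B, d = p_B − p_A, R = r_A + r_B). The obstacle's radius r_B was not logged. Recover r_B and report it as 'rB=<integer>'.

m = 720
d = (-4, -11);  v_rel = (0, -6),  |v_rel|² = 36
v_rel×d = (0)·(-11) − (-6)·(-4) = -24
since m = R²·36 − (-24)²:  R² = (576 + 720) / 36 = 36
R = √36 = 6  ⇒  r_B = 6 − 1 = 5

rB=5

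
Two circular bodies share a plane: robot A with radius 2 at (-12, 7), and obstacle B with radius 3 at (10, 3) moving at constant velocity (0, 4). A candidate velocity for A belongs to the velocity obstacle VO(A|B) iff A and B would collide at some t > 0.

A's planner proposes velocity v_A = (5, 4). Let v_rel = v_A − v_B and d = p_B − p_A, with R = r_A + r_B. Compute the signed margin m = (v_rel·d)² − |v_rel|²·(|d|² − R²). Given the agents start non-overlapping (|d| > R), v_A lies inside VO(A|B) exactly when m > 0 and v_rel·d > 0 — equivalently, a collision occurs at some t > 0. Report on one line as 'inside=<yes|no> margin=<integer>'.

d = (22, -4),  |d|² = 500;  R = 2+3 = 5,  c = 500−5² = 475
v_rel = (5, 0),  |v_rel|² = 25;  v_rel·d = (5)·(22) + (0)·(-4) = 110
25·t² − 220·t + 475 = 0  ⇒  m = 110² − 25·475 = 225
m = 225 > 0,  v_rel·d = 110 > 0  ⇒  inside

inside=yes margin=225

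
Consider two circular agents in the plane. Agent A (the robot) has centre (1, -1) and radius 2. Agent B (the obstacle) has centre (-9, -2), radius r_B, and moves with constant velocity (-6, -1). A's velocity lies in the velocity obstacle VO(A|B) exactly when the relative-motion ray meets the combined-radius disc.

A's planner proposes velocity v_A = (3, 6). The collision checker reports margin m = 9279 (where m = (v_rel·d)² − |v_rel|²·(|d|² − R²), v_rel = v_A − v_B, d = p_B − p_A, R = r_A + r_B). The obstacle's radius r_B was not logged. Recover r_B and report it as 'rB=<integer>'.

m = 9279
d = (-10, -1);  v_rel = (9, 7),  |v_rel|² = 130
v_rel×d = (9)·(-1) − (7)·(-10) = 61
since m = R²·130 − 61²:  R² = (3721 + 9279) / 130 = 100
R = √100 = 10  ⇒  r_B = 10 − 2 = 8

rB=8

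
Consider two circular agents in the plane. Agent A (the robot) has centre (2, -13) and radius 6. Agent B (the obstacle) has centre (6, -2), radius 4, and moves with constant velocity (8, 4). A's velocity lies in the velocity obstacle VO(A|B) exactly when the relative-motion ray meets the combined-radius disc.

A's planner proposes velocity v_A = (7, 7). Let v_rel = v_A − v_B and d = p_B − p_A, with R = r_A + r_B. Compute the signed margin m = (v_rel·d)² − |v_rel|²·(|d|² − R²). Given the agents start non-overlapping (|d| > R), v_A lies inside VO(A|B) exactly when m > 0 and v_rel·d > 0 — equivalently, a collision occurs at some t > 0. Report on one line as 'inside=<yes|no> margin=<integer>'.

d = (4, 11),  |d|² = 137;  R = 6+4 = 10,  c = 137−10² = 37
v_rel = (-1, 3),  |v_rel|² = 10;  v_rel·d = (-1)·(4) + (3)·(11) = 29
10·t² − 58·t + 37 = 0  ⇒  m = 29² − 10·37 = 471
m = 471 > 0,  v_rel·d = 29 > 0  ⇒  inside

inside=yes margin=471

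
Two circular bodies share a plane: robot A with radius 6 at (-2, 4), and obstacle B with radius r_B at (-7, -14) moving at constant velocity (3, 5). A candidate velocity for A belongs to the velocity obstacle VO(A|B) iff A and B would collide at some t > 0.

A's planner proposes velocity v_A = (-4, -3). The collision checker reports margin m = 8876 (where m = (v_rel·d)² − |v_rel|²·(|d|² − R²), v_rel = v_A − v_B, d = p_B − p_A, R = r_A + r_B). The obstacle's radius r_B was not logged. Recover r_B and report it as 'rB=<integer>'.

m = 8876
d = (-5, -18);  v_rel = (-7, -8),  |v_rel|² = 113
v_rel×d = (-7)·(-18) − (-8)·(-5) = 86
since m = R²·113 − 86²:  R² = (7396 + 8876) / 113 = 144
R = √144 = 12  ⇒  r_B = 12 − 6 = 6

rB=6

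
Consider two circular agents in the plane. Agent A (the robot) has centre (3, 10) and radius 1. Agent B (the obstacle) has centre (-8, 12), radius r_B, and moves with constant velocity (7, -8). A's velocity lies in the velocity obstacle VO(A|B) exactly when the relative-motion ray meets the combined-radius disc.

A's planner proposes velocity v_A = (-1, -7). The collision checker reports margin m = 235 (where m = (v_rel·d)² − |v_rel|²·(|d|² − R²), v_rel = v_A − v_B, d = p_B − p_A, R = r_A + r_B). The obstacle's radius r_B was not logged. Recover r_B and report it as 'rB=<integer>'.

m = 235
d = (-11, 2);  v_rel = (-8, 1),  |v_rel|² = 65
v_rel×d = (-8)·(2) − (1)·(-11) = -5
since m = R²·65 − (-5)²:  R² = (25 + 235) / 65 = 4
R = √4 = 2  ⇒  r_B = 2 − 1 = 1

rB=1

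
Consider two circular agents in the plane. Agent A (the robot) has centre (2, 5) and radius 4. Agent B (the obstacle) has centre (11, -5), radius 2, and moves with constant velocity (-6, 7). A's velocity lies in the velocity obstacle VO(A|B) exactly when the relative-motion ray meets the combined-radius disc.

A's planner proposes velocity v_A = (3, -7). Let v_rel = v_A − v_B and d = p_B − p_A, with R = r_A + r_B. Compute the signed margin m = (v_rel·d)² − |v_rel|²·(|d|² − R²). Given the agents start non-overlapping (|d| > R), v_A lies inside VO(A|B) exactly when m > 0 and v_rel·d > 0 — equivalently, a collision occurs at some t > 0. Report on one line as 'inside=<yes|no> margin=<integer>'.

d = (9, -10),  |d|² = 181;  R = 4+2 = 6,  c = 181−6² = 145
v_rel = (9, -14),  |v_rel|² = 277;  v_rel·d = (9)·(9) + (-14)·(-10) = 221
277·t² − 442·t + 145 = 0  ⇒  m = 221² − 277·145 = 8676
m = 8676 > 0,  v_rel·d = 221 > 0  ⇒  inside

inside=yes margin=8676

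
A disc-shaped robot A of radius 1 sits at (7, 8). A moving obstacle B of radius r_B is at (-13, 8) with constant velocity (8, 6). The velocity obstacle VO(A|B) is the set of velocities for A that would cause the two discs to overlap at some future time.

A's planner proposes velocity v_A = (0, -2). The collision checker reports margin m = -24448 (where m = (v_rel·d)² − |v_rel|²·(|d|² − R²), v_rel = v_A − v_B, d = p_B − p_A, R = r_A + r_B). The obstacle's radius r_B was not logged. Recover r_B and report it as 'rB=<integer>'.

m = -24448
d = (-20, 0);  v_rel = (-8, -8),  |v_rel|² = 128
v_rel×d = (-8)·(0) − (-8)·(-20) = -160
since m = R²·128 − (-160)²:  R² = (25600 + -24448) / 128 = 9
R = √9 = 3  ⇒  r_B = 3 − 1 = 2

rB=2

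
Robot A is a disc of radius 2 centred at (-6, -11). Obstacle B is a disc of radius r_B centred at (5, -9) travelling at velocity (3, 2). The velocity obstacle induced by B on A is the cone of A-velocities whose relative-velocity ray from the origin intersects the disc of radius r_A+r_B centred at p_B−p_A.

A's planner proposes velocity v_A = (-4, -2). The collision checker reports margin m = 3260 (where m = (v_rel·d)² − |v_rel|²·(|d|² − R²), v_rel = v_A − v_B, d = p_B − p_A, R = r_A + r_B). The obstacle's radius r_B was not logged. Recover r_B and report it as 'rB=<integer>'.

m = 3260
d = (11, 2);  v_rel = (-7, -4),  |v_rel|² = 65
v_rel×d = (-7)·(2) − (-4)·(11) = 30
since m = R²·65 − 30²:  R² = (900 + 3260) / 65 = 64
R = √64 = 8  ⇒  r_B = 8 − 2 = 6

rB=6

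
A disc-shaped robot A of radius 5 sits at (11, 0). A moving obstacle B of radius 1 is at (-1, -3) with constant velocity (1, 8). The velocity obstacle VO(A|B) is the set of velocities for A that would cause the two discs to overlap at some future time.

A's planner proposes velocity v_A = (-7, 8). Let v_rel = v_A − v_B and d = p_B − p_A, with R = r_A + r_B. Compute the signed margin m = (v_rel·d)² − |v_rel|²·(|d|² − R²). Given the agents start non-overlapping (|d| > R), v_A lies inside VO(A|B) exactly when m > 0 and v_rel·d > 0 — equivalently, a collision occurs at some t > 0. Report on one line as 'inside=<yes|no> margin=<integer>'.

d = (-12, -3),  |d|² = 153;  R = 5+1 = 6,  c = 153−6² = 117
v_rel = (-8, 0),  |v_rel|² = 64;  v_rel·d = (-8)·(-12) + (0)·(-3) = 96
64·t² − 192·t + 117 = 0  ⇒  m = 96² − 64·117 = 1728
m = 1728 > 0,  v_rel·d = 96 > 0  ⇒  inside

inside=yes margin=1728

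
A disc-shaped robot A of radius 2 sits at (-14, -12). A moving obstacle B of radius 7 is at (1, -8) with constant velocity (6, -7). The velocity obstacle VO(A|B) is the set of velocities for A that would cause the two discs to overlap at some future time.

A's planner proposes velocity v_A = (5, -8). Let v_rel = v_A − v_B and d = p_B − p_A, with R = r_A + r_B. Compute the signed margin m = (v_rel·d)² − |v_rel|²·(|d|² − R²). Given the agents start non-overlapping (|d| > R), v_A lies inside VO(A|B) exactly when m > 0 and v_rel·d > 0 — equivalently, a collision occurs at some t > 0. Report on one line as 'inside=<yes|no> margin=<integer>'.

d = (15, 4),  |d|² = 241;  R = 2+7 = 9,  c = 241−9² = 160
v_rel = (-1, -1),  |v_rel|² = 2;  v_rel·d = (-1)·(15) + (-1)·(4) = -19
2·t² + 38·t + 160 = 0  ⇒  m = (-19)² − 2·160 = 41
m = 41 > 0,  v_rel·d = -19 < 0  ⇒  outside

inside=no margin=41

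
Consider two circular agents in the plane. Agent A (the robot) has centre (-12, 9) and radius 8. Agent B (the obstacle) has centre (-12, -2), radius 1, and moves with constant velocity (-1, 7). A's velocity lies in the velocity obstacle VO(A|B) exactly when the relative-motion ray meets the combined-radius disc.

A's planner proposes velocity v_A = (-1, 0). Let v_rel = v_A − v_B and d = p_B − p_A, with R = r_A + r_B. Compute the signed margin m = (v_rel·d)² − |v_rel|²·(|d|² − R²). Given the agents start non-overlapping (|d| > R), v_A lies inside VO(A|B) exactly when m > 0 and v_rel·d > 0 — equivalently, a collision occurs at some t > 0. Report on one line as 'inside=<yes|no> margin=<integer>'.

d = (0, -11),  |d|² = 121;  R = 8+1 = 9,  c = 121−9² = 40
v_rel = (0, -7),  |v_rel|² = 49;  v_rel·d = (0)·(0) + (-7)·(-11) = 77
49·t² − 154·t + 40 = 0  ⇒  m = 77² − 49·40 = 3969
m = 3969 > 0,  v_rel·d = 77 > 0  ⇒  inside

inside=yes margin=3969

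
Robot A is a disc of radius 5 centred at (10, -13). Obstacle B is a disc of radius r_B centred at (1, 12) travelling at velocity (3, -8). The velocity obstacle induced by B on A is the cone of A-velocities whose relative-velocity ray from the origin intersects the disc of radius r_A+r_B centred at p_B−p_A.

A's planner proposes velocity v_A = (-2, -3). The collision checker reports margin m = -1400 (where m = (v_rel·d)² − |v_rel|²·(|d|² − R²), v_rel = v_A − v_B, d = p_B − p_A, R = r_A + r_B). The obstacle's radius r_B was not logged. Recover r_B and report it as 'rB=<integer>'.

m = -1400
d = (-9, 25);  v_rel = (-5, 5),  |v_rel|² = 50
v_rel×d = (-5)·(25) − (5)·(-9) = -80
since m = R²·50 − (-80)²:  R² = (6400 + -1400) / 50 = 100
R = √100 = 10  ⇒  r_B = 10 − 5 = 5

rB=5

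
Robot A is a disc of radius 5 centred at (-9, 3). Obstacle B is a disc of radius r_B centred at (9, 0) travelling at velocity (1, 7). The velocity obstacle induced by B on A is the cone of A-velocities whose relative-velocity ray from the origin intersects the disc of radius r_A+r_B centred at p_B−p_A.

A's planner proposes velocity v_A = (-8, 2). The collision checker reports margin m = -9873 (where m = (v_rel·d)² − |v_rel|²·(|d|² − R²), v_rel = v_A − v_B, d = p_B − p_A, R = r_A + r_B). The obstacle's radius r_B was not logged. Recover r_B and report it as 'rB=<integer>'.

m = -9873
d = (18, -3);  v_rel = (-9, -5),  |v_rel|² = 106
v_rel×d = (-9)·(-3) − (-5)·(18) = 117
since m = R²·106 − 117²:  R² = (13689 + -9873) / 106 = 36
R = √36 = 6  ⇒  r_B = 6 − 5 = 1

rB=1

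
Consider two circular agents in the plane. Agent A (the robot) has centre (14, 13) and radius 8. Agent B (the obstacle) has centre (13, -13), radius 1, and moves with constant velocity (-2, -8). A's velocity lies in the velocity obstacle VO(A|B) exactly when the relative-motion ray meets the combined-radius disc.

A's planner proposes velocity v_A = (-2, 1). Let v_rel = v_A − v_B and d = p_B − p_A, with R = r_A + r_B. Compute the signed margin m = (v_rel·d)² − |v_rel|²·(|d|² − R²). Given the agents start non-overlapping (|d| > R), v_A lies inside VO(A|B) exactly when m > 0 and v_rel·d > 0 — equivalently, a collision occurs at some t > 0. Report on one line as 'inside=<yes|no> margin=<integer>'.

d = (-1, -26),  |d|² = 677;  R = 8+1 = 9,  c = 677−9² = 596
v_rel = (0, 9),  |v_rel|² = 81;  v_rel·d = (0)·(-1) + (9)·(-26) = -234
81·t² + 468·t + 596 = 0  ⇒  m = (-234)² − 81·596 = 6480
m = 6480 > 0,  v_rel·d = -234 < 0  ⇒  outside

inside=no margin=6480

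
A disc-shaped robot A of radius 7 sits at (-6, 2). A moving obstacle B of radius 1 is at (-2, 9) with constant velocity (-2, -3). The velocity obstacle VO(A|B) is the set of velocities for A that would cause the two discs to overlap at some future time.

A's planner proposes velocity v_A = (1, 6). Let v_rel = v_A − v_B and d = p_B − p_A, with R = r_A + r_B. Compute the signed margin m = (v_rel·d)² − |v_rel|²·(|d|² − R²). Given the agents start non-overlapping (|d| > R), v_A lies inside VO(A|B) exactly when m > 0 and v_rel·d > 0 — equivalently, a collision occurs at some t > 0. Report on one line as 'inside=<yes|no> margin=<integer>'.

d = (4, 7),  |d|² = 65;  R = 7+1 = 8,  c = 65−8² = 1
v_rel = (3, 9),  |v_rel|² = 90;  v_rel·d = (3)·(4) + (9)·(7) = 75
90·t² − 150·t + 1 = 0  ⇒  m = 75² − 90·1 = 5535
m = 5535 > 0,  v_rel·d = 75 > 0  ⇒  inside

inside=yes margin=5535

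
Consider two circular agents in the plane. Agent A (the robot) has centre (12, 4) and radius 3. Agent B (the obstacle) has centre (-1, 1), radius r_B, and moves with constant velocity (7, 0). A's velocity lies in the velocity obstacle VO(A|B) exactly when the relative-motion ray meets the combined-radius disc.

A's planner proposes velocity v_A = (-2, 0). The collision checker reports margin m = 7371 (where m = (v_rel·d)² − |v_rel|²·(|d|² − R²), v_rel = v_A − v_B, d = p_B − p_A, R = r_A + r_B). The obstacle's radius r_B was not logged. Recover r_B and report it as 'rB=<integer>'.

m = 7371
d = (-13, -3);  v_rel = (-9, 0),  |v_rel|² = 81
v_rel×d = (-9)·(-3) − (0)·(-13) = 27
since m = R²·81 − 27²:  R² = (729 + 7371) / 81 = 100
R = √100 = 10  ⇒  r_B = 10 − 3 = 7

rB=7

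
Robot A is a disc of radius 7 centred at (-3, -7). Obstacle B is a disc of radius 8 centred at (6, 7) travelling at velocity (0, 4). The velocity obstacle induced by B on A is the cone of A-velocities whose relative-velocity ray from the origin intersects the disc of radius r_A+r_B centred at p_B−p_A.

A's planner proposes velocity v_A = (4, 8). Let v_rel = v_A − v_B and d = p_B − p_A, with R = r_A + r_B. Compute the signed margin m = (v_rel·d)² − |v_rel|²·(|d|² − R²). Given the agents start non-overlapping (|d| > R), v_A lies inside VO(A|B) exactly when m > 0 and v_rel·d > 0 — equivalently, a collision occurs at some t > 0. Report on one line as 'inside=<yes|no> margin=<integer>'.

d = (9, 14),  |d|² = 277;  R = 7+8 = 15,  c = 277−15² = 52
v_rel = (4, 4),  |v_rel|² = 32;  v_rel·d = (4)·(9) + (4)·(14) = 92
32·t² − 184·t + 52 = 0  ⇒  m = 92² − 32·52 = 6800
m = 6800 > 0,  v_rel·d = 92 > 0  ⇒  inside

inside=yes margin=6800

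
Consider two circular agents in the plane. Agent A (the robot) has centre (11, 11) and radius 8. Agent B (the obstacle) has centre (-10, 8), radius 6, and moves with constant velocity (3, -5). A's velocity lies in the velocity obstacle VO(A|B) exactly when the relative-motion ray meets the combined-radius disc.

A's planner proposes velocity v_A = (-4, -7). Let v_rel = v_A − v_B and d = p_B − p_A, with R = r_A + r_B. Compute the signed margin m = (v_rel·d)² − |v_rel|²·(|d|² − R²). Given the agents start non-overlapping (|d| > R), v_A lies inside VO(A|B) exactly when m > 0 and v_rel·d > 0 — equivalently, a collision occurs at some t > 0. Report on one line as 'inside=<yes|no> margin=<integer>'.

d = (-21, -3),  |d|² = 450;  R = 8+6 = 14,  c = 450−14² = 254
v_rel = (-7, -2),  |v_rel|² = 53;  v_rel·d = (-7)·(-21) + (-2)·(-3) = 153
53·t² − 306·t + 254 = 0  ⇒  m = 153² − 53·254 = 9947
m = 9947 > 0,  v_rel·d = 153 > 0  ⇒  inside

inside=yes margin=9947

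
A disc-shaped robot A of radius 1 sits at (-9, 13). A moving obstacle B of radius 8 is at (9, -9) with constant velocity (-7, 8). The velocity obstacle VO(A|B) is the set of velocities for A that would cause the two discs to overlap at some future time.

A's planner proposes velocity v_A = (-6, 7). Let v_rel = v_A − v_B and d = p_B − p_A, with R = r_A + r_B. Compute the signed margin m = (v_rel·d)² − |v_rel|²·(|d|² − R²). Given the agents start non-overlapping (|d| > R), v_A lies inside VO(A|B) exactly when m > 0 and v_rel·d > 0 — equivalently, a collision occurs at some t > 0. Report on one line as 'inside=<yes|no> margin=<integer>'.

d = (18, -22),  |d|² = 808;  R = 1+8 = 9,  c = 808−9² = 727
v_rel = (1, -1),  |v_rel|² = 2;  v_rel·d = (1)·(18) + (-1)·(-22) = 40
2·t² − 80·t + 727 = 0  ⇒  m = 40² − 2·727 = 146
m = 146 > 0,  v_rel·d = 40 > 0  ⇒  inside

inside=yes margin=146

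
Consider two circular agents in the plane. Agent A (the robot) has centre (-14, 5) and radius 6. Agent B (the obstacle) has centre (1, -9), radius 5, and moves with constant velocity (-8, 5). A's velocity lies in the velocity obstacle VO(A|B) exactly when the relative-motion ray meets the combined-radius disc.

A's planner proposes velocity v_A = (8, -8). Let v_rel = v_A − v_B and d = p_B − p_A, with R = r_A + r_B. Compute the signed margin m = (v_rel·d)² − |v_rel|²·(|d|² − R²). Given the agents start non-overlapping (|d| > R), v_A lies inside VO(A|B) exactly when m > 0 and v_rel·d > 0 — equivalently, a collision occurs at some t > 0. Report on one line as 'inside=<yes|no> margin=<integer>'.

d = (15, -14),  |d|² = 421;  R = 6+5 = 11,  c = 421−11² = 300
v_rel = (16, -13),  |v_rel|² = 425;  v_rel·d = (16)·(15) + (-13)·(-14) = 422
425·t² − 844·t + 300 = 0  ⇒  m = 422² − 425·300 = 50584
m = 50584 > 0,  v_rel·d = 422 > 0  ⇒  inside

inside=yes margin=50584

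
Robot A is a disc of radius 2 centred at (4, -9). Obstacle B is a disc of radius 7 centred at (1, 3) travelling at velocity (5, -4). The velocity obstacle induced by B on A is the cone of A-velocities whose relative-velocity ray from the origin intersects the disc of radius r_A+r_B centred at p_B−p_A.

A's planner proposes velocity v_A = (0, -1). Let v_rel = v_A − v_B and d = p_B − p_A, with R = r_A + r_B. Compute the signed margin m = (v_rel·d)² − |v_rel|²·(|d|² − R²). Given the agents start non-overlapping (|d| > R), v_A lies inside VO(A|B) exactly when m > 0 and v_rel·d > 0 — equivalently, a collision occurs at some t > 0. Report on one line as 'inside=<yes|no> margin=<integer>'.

d = (-3, 12),  |d|² = 153;  R = 2+7 = 9,  c = 153−9² = 72
v_rel = (-5, 3),  |v_rel|² = 34;  v_rel·d = (-5)·(-3) + (3)·(12) = 51
34·t² − 102·t + 72 = 0  ⇒  m = 51² − 34·72 = 153
m = 153 > 0,  v_rel·d = 51 > 0  ⇒  inside

inside=yes margin=153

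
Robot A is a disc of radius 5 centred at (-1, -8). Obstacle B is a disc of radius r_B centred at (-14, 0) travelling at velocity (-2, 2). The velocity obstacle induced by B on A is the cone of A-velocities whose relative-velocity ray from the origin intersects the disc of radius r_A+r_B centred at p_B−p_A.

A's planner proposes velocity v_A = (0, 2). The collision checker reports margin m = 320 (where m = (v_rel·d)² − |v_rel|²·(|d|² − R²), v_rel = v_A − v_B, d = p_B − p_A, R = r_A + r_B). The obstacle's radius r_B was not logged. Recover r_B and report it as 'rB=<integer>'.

m = 320
d = (-13, 8);  v_rel = (2, 0),  |v_rel|² = 4
v_rel×d = (2)·(8) − (0)·(-13) = 16
since m = R²·4 − 16²:  R² = (256 + 320) / 4 = 144
R = √144 = 12  ⇒  r_B = 12 − 5 = 7

rB=7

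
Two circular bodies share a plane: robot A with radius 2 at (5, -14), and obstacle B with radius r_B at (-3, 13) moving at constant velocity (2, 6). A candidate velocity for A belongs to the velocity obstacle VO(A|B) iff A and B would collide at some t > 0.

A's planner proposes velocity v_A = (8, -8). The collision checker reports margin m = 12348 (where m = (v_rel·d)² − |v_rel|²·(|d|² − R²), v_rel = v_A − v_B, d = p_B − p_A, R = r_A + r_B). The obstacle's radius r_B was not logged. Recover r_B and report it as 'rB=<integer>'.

m = 12348
d = (-8, 27);  v_rel = (6, -14),  |v_rel|² = 232
v_rel×d = (6)·(27) − (-14)·(-8) = 50
since m = R²·232 − 50²:  R² = (2500 + 12348) / 232 = 64
R = √64 = 8  ⇒  r_B = 8 − 2 = 6

rB=6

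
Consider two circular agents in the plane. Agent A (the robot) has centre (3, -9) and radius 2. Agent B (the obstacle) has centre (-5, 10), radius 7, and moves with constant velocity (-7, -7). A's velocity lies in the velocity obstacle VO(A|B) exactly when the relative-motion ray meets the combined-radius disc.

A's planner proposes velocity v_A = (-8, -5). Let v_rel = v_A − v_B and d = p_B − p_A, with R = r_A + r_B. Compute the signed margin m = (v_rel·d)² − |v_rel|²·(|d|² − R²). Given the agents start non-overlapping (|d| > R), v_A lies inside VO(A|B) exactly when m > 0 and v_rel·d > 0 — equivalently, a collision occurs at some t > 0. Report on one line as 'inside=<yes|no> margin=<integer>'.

d = (-8, 19),  |d|² = 425;  R = 2+7 = 9,  c = 425−9² = 344
v_rel = (-1, 2),  |v_rel|² = 5;  v_rel·d = (-1)·(-8) + (2)·(19) = 46
5·t² − 92·t + 344 = 0  ⇒  m = 46² − 5·344 = 396
m = 396 > 0,  v_rel·d = 46 > 0  ⇒  inside

inside=yes margin=396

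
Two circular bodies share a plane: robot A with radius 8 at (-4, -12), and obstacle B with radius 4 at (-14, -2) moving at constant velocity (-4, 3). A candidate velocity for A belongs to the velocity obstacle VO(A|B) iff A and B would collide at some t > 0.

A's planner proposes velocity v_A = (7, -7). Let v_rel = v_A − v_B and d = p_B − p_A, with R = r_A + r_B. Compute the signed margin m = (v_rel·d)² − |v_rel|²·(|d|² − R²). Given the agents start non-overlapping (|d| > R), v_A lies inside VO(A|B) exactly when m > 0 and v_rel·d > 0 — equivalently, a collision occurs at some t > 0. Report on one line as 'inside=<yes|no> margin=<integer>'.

d = (-10, 10),  |d|² = 200;  R = 8+4 = 12,  c = 200−12² = 56
v_rel = (11, -10),  |v_rel|² = 221;  v_rel·d = (11)·(-10) + (-10)·(10) = -210
221·t² + 420·t + 56 = 0  ⇒  m = (-210)² − 221·56 = 31724
m = 31724 > 0,  v_rel·d = -210 < 0  ⇒  outside

inside=no margin=31724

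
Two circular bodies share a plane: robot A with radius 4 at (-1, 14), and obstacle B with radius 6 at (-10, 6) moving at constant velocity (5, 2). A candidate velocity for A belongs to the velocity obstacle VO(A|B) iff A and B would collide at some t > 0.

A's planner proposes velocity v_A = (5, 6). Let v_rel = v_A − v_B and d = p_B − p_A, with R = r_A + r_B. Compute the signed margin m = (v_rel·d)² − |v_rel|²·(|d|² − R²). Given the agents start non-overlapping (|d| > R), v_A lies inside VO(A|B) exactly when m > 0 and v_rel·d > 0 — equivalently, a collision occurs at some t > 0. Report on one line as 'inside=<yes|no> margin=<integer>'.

d = (-9, -8),  |d|² = 145;  R = 4+6 = 10,  c = 145−10² = 45
v_rel = (0, 4),  |v_rel|² = 16;  v_rel·d = (0)·(-9) + (4)·(-8) = -32
16·t² + 64·t + 45 = 0  ⇒  m = (-32)² − 16·45 = 304
m = 304 > 0,  v_rel·d = -32 < 0  ⇒  outside

inside=no margin=304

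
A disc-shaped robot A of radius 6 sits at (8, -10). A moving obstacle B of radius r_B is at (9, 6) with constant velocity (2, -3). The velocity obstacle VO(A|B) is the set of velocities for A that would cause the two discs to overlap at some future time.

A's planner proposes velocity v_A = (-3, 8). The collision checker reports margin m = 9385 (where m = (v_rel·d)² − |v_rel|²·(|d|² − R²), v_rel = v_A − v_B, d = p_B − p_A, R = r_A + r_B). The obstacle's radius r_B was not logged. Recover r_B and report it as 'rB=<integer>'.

m = 9385
d = (1, 16);  v_rel = (-5, 11),  |v_rel|² = 146
v_rel×d = (-5)·(16) − (11)·(1) = -91
since m = R²·146 − (-91)²:  R² = (8281 + 9385) / 146 = 121
R = √121 = 11  ⇒  r_B = 11 − 6 = 5

rB=5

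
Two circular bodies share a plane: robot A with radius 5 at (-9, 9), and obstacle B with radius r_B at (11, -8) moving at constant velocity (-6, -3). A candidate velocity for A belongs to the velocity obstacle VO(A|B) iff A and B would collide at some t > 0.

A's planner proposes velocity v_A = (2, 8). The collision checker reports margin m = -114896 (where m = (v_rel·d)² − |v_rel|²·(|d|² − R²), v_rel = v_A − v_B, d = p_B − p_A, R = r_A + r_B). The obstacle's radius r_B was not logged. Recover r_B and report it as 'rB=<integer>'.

m = -114896
d = (20, -17);  v_rel = (8, 11),  |v_rel|² = 185
v_rel×d = (8)·(-17) − (11)·(20) = -356
since m = R²·185 − (-356)²:  R² = (126736 + -114896) / 185 = 64
R = √64 = 8  ⇒  r_B = 8 − 5 = 3

rB=3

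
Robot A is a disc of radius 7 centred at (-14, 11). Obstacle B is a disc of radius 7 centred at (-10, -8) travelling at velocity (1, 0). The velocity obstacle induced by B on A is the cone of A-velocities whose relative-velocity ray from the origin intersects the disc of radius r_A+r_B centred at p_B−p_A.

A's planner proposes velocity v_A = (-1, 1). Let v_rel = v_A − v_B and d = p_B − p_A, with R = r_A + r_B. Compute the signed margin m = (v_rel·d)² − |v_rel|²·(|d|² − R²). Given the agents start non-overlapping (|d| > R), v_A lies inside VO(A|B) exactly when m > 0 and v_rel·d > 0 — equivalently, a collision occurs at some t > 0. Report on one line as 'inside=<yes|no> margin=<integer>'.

d = (4, -19),  |d|² = 377;  R = 7+7 = 14,  c = 377−14² = 181
v_rel = (-2, 1),  |v_rel|² = 5;  v_rel·d = (-2)·(4) + (1)·(-19) = -27
5·t² + 54·t + 181 = 0  ⇒  m = (-27)² − 5·181 = -176
m = -176 < 0,  v_rel·d = -27 < 0  ⇒  outside

inside=no margin=-176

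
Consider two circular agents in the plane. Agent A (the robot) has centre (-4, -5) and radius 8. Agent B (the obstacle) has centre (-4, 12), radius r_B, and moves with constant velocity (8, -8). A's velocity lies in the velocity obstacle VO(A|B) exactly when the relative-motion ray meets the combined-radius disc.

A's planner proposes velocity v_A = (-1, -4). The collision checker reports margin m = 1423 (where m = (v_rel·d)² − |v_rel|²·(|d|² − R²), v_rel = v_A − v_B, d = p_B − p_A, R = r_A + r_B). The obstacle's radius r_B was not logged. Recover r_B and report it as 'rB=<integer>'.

m = 1423
d = (0, 17);  v_rel = (-9, 4),  |v_rel|² = 97
v_rel×d = (-9)·(17) − (4)·(0) = -153
since m = R²·97 − (-153)²:  R² = (23409 + 1423) / 97 = 256
R = √256 = 16  ⇒  r_B = 16 − 8 = 8

rB=8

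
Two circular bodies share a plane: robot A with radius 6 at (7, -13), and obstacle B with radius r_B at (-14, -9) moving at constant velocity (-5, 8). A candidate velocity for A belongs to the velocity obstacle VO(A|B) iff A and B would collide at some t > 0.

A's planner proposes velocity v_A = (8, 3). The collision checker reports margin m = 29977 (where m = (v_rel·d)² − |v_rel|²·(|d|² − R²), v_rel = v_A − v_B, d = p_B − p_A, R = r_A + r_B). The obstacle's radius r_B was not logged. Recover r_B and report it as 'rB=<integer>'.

m = 29977
d = (-21, 4);  v_rel = (13, -5),  |v_rel|² = 194
v_rel×d = (13)·(4) − (-5)·(-21) = -53
since m = R²·194 − (-53)²:  R² = (2809 + 29977) / 194 = 169
R = √169 = 13  ⇒  r_B = 13 − 6 = 7

rB=7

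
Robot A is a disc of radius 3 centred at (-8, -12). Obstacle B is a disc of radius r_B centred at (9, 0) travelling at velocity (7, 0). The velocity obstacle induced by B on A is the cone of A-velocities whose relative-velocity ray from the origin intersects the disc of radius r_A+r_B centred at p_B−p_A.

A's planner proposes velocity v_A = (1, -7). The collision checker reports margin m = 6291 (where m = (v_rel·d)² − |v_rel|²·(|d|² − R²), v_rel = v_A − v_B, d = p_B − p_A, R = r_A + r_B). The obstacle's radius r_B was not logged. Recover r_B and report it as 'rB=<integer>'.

m = 6291
d = (17, 12);  v_rel = (-6, -7),  |v_rel|² = 85
v_rel×d = (-6)·(12) − (-7)·(17) = 47
since m = R²·85 − 47²:  R² = (2209 + 6291) / 85 = 100
R = √100 = 10  ⇒  r_B = 10 − 3 = 7

rB=7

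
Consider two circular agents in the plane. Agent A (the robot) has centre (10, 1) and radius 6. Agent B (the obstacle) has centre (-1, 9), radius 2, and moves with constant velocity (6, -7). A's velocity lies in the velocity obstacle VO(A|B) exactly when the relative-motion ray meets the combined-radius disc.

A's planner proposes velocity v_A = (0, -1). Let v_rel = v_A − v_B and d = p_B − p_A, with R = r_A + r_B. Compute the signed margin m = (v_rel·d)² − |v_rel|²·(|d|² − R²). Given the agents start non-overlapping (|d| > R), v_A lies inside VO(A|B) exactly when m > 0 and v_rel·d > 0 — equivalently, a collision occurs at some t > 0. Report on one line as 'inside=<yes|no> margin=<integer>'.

d = (-11, 8),  |d|² = 185;  R = 6+2 = 8,  c = 185−8² = 121
v_rel = (-6, 6),  |v_rel|² = 72;  v_rel·d = (-6)·(-11) + (6)·(8) = 114
72·t² − 228·t + 121 = 0  ⇒  m = 114² − 72·121 = 4284
m = 4284 > 0,  v_rel·d = 114 > 0  ⇒  inside

inside=yes margin=4284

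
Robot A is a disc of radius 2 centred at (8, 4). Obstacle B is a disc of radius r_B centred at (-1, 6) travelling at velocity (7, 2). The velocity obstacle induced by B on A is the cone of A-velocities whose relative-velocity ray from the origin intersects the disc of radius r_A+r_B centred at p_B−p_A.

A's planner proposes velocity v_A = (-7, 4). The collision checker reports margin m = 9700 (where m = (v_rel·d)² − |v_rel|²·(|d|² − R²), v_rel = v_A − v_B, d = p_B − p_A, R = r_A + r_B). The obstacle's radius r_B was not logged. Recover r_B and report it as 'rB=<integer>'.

m = 9700
d = (-9, 2);  v_rel = (-14, 2),  |v_rel|² = 200
v_rel×d = (-14)·(2) − (2)·(-9) = -10
since m = R²·200 − (-10)²:  R² = (100 + 9700) / 200 = 49
R = √49 = 7  ⇒  r_B = 7 − 2 = 5

rB=5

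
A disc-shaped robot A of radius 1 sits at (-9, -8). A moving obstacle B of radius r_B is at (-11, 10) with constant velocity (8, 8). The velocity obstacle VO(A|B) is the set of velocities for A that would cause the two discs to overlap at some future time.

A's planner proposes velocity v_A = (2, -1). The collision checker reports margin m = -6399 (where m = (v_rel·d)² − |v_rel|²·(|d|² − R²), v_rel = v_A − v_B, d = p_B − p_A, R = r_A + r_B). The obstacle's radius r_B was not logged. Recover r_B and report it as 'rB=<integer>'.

m = -6399
d = (-2, 18);  v_rel = (-6, -9),  |v_rel|² = 117
v_rel×d = (-6)·(18) − (-9)·(-2) = -126
since m = R²·117 − (-126)²:  R² = (15876 + -6399) / 117 = 81
R = √81 = 9  ⇒  r_B = 9 − 1 = 8

rB=8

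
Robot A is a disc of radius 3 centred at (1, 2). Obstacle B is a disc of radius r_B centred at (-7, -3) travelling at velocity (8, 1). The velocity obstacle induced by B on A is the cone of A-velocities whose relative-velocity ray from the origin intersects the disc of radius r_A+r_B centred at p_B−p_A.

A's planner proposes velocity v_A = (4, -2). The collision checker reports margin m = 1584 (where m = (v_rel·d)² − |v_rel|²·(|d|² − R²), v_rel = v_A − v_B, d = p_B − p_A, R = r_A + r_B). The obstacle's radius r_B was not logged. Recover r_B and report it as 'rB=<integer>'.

m = 1584
d = (-8, -5);  v_rel = (-4, -3),  |v_rel|² = 25
v_rel×d = (-4)·(-5) − (-3)·(-8) = -4
since m = R²·25 − (-4)²:  R² = (16 + 1584) / 25 = 64
R = √64 = 8  ⇒  r_B = 8 − 3 = 5

rB=5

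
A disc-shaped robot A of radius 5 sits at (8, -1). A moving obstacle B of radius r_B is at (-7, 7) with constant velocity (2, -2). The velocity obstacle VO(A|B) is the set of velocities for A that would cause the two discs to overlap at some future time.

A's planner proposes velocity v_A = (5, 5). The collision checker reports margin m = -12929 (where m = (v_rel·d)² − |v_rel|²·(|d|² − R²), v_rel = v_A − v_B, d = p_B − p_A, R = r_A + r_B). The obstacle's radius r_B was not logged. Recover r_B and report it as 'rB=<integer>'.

m = -12929
d = (-15, 8);  v_rel = (3, 7),  |v_rel|² = 58
v_rel×d = (3)·(8) − (7)·(-15) = 129
since m = R²·58 − 129²:  R² = (16641 + -12929) / 58 = 64
R = √64 = 8  ⇒  r_B = 8 − 5 = 3

rB=3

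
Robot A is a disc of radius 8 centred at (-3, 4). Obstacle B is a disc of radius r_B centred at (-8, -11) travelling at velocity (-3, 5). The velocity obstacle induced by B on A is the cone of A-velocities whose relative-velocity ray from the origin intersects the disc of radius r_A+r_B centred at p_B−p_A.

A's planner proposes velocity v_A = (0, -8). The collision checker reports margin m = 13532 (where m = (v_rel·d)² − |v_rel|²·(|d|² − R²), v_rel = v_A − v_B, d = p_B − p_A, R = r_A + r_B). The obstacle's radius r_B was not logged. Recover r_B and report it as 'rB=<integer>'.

m = 13532
d = (-5, -15);  v_rel = (3, -13),  |v_rel|² = 178
v_rel×d = (3)·(-15) − (-13)·(-5) = -110
since m = R²·178 − (-110)²:  R² = (12100 + 13532) / 178 = 144
R = √144 = 12  ⇒  r_B = 12 − 8 = 4

rB=4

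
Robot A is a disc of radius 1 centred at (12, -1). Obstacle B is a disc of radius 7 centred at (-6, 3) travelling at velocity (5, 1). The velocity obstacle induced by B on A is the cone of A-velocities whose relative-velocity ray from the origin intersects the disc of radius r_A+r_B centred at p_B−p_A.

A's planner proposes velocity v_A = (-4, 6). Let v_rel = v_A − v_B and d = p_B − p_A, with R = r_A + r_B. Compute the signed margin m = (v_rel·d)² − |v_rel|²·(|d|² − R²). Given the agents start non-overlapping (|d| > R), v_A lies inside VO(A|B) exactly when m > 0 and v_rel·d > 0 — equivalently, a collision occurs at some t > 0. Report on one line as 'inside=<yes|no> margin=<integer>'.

d = (-18, 4),  |d|² = 340;  R = 1+7 = 8,  c = 340−8² = 276
v_rel = (-9, 5),  |v_rel|² = 106;  v_rel·d = (-9)·(-18) + (5)·(4) = 182
106·t² − 364·t + 276 = 0  ⇒  m = 182² − 106·276 = 3868
m = 3868 > 0,  v_rel·d = 182 > 0  ⇒  inside

inside=yes margin=3868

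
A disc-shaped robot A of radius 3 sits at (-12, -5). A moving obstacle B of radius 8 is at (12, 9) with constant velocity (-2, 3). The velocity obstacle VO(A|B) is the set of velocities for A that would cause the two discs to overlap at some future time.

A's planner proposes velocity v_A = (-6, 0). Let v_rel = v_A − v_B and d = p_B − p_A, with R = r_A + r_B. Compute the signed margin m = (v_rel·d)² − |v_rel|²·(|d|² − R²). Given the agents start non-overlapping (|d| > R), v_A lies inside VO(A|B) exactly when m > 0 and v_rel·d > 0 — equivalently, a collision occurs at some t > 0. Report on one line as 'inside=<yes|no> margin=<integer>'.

d = (24, 14),  |d|² = 772;  R = 3+8 = 11,  c = 772−11² = 651
v_rel = (-4, -3),  |v_rel|² = 25;  v_rel·d = (-4)·(24) + (-3)·(14) = -138
25·t² + 276·t + 651 = 0  ⇒  m = (-138)² − 25·651 = 2769
m = 2769 > 0,  v_rel·d = -138 < 0  ⇒  outside

inside=no margin=2769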